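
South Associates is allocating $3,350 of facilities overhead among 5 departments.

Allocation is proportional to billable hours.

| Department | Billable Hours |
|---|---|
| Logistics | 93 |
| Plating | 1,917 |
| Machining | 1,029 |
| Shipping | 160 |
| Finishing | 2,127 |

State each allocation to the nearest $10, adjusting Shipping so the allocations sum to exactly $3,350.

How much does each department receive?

Billable hours total: 5,326.
Raw shares: Logistics 93/5,326 × $3,350 = 58.50; Plating 1,917/5,326 × $3,350 = 1,205.77; Machining 1,029/5,326 × $3,350 = 647.23; Shipping 160/5,326 × $3,350 = 100.64; Finishing 2,127/5,326 × $3,350 = 1,337.86.
At nearest $10: Logistics $60; Plating $1,210; Machining $650; Shipping $100; Finishing $1,340. Sum = $3,360.
Difference $3,350 − $3,360 = −$10 applied to Shipping: Shipping becomes $90.

Logistics: $60 | Plating: $1,210 | Machining: $650 | Shipping: $90 | Finishing: $1,340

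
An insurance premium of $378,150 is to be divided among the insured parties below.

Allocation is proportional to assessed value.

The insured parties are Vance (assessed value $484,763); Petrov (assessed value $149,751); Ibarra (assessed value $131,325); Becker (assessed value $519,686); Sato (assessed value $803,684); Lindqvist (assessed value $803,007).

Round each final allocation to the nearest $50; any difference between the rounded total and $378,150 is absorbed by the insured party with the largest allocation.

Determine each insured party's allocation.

Vance: $63,400 · Petrov: $19,600 · Ibarra: $17,150 · Becker: $67,950 · Sato: $105,050 · Lindqvist: $105,000

Total assessed value = 2,892,216.
Proportional shares: Vance 484,763/2,892,216 × $378,150 = 63,381.55; Petrov 149,751/2,892,216 × $378,150 = 19,579.57; Ibarra 131,325/2,892,216 × $378,150 = 17,170.41; Becker 519,686/2,892,216 × $378,150 = 67,947.64; Sato 803,684/2,892,216 × $378,150 = 105,079.67; Lindqvist 803,007/2,892,216 × $378,150 = 104,991.15.
After rounding ($50): Vance $63,400; Petrov $19,600; Ibarra $17,150; Becker $67,950; Sato $105,100; Lindqvist $105,000. Sum = $378,200.
Difference $378,150 − $378,200 = −$50 applied to largest allocation (Sato): Sato becomes $105,050.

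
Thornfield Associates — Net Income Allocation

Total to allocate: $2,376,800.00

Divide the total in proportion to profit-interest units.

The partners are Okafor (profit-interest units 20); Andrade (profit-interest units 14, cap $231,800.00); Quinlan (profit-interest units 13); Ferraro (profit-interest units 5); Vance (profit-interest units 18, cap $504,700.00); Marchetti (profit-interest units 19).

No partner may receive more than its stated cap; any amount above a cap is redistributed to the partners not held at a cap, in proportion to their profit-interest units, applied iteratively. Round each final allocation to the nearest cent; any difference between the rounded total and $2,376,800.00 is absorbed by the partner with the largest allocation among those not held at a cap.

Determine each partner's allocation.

Sum of profit-interest units: 89.
Unconstrained shares: Okafor 534,112.3596; Andrade 373,878.6517; Quinlan 347,173.0337; Ferraro 133,528.0899; Vance 480,701.1236; Marchetti 507,406.7416.
Capped: Andrade ($231,800.00); remaining pool $2,145,000.00 reallocated over remaining profit-interest units 75.
Capped: Vance ($504,700.00); remaining pool $1,640,300.00 reallocated over remaining profit-interest units 57.
Remaining shares: Okafor 575,543.8596 → $575,543.86; Quinlan 374,103.5088 → $374,103.51; Ferraro 143,885.9649 → $143,885.96; Marchetti 546,766.6667 → $546,766.67.

Okafor: $575,543.86 | Andrade: $231,800.00 | Quinlan: $374,103.51 | Ferraro: $143,885.96 | Vance: $504,700.00 | Marchetti: $546,766.67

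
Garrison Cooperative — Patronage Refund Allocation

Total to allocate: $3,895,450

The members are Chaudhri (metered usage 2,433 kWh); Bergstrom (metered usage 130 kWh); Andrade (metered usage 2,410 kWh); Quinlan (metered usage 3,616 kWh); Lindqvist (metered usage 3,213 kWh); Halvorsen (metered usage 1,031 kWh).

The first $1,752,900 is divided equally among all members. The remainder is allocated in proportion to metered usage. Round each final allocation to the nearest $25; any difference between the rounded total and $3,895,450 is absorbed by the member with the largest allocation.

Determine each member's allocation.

$1,752,900 shared equally gives $292,150 per member.
Remainder $2,142,550 by metered usage (total 12,833): Chaudhri 406,204.64 → $406,200; Bergstrom 21,704.32 → $21,700; Andrade 402,364.65 → $402,375; Quinlan 603,713.93 → $603,725; Lindqvist 536,430.54 → $536,425; Halvorsen 172,131.93 → $172,125.
Totals: Chaudhri $292,150 + $406,200 = $698,350; Bergstrom $292,150 + $21,700 = $313,850; Andrade $292,150 + $402,375 = $694,525; Quinlan $292,150 + $603,725 = $895,875; Lindqvist $292,150 + $536,425 = $828,575; Halvorsen $292,150 + $172,125 = $464,275.

Chaudhri: $698,350 · Bergstrom: $313,850 · Andrade: $694,525 · Quinlan: $895,875 · Lindqvist: $828,575 · Halvorsen: $464,275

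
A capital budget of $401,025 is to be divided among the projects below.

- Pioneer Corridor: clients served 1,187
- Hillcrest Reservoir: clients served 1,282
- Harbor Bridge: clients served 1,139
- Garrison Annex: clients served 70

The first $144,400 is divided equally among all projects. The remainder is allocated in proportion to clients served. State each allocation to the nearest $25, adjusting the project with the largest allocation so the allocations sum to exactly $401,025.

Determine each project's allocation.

Pioneer Corridor: $118,925 · Hillcrest Reservoir: $125,550 · Harbor Bridge: $115,575 · Garrison Annex: $40,975

Equal tier: $144,400 ÷ 4 = $36,100 apiece.
Remainder $256,625 by clients served (total 3,678): Pioneer Corridor 82,820.52 → $82,825; Hillcrest Reservoir 89,448.95 → $89,450; Harbor Bridge 79,471.42 → $79,475; Garrison Annex 4,884.11 → $4,875.
Totals: Pioneer Corridor $36,100 + $82,825 = $118,925; Hillcrest Reservoir $36,100 + $89,450 = $125,550; Harbor Bridge $36,100 + $79,475 = $115,575; Garrison Annex $36,100 + $4,875 = $40,975.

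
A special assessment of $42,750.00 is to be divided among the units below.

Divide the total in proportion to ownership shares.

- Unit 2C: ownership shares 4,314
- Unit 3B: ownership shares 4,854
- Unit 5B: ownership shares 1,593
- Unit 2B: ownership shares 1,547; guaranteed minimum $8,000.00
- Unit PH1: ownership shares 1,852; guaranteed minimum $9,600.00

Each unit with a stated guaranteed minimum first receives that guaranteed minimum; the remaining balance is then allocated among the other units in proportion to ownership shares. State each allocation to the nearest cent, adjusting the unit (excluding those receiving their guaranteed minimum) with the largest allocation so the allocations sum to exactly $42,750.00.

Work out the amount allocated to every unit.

Fund the minimums — Unit 2B $8,000.00; Unit PH1 $9,600.00. Residual $25,150.00.
Residual split over remaining ownership shares 10,761: Unit 2C 10,082.4366 → $10,082.44; Unit 3B 11,344.4940 → $11,344.49; Unit 5B 3,723.0694 → $3,723.07.

Unit 2C: $10,082.44; Unit 3B: $11,344.49; Unit 5B: $3,723.07; Unit 2B: $8,000.00; Unit PH1: $9,600.00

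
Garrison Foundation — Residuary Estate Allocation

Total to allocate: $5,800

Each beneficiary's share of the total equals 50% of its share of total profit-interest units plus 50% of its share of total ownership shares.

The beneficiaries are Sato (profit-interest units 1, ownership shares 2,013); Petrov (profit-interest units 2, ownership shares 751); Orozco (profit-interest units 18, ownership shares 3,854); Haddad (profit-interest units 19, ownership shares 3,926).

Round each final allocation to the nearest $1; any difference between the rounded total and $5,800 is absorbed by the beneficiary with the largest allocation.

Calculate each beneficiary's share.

Totals — profit-interest units 40, ownership shares 10,544.
Combined weights (50% profit-interest units + 50% ownership shares): Sato 0.1080; Petrov 0.0606; Orozco 0.4078; Haddad 0.4237.
Proportional shares: Sato 626.15; Petrov 351.55; Orozco 2,365.00; Haddad 2,457.30.
After rounding ($1): Sato $626; Petrov $352; Orozco $2,365; Haddad $2,457. Sum = $5,800.
Rounded total matches; no reconciliation needed.

Sato: $626 | Petrov: $352 | Orozco: $2,365 | Haddad: $2,457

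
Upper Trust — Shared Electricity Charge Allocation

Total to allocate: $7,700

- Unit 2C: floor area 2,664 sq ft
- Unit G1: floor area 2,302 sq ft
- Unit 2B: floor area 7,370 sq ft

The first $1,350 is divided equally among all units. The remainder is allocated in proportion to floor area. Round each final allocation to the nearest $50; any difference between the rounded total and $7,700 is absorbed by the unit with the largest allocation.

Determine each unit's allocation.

First tranche $1,350 split equally: $450 each.
Remainder $6,350 by floor area (total 12,336): Unit 2C 1,371.30 → $1,350; Unit G1 1,184.96 → $1,200; Unit 2B 3,793.73 → $3,800.
Totals: Unit 2C $450 + $1,350 = $1,800; Unit G1 $450 + $1,200 = $1,650; Unit 2B $450 + $3,800 = $4,250.

Unit 2C: $1,800 | Unit G1: $1,650 | Unit 2B: $4,250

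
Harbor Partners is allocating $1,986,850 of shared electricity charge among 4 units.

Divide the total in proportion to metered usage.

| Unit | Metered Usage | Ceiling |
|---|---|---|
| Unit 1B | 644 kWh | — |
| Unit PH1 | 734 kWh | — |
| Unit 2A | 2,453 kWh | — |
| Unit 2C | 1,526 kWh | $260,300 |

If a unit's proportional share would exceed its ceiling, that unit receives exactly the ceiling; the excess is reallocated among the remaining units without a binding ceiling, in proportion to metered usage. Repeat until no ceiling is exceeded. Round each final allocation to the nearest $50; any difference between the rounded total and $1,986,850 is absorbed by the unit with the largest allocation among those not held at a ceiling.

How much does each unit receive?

Combined metered usage = 5,357.
Unconstrained shares: Unit 1B 238,852.23; Unit PH1 272,232.20; Unit 2A 909,789.63; Unit 2C 565,975.94.
Cap binds for Unit 2C ($260,300); remaining pool $1,726,550 reallocated over remaining metered usage 3,831.
Redistributed shares: Unit 1B 290,237.07 → $290,250; Unit PH1 330,798.15 → $330,800; Unit 2A 1,105,514.79 → $1,105,500.

Unit 1B: $290,250 · Unit PH1: $330,800 · Unit 2A: $1,105,500 · Unit 2C: $260,300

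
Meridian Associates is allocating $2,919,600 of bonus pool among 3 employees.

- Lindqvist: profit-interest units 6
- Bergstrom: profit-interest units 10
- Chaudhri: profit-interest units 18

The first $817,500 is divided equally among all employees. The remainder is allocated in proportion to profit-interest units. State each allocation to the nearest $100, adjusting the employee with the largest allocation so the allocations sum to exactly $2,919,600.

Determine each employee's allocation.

Lindqvist: $643,500; Bergstrom: $890,800; Chaudhri: $1,385,300

First tranche $817,500 split equally: $272,500 each.
Remainder $2,102,100 by profit-interest units (total 34): Lindqvist 370,958.82 → $371,000; Bergstrom 618,264.71 → $618,300; Chaudhri 1,112,876.47 → $1,112,900.
Rounding difference −$100 on remainder applied to Chaudhri.
Totals: Lindqvist $272,500 + $371,000 = $643,500; Bergstrom $272,500 + $618,300 = $890,800; Chaudhri $272,500 + $1,112,800 = $1,385,300.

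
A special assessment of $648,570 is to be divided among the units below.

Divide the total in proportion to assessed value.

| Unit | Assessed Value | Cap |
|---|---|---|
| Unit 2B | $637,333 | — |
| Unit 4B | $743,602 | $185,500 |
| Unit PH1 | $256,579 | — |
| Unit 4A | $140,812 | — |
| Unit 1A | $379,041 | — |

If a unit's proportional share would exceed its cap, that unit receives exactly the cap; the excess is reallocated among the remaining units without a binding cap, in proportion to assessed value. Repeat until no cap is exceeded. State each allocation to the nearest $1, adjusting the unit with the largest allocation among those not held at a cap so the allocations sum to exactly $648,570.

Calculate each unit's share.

Assessed value total: 2,157,367.
Proportional shares (ignoring caps): Unit 2B 191,601.64; Unit 4B 223,549.33; Unit PH1 77,135.44; Unit 4A 42,332.36; Unit 1A 113,951.23.
Cap binds for Unit 4B ($185,500); balance $463,070 reallocated over remaining assessed value 1,413,765.
Shares after redistribution: Unit 2B 208,754.49 → $208,754; Unit PH1 84,040.87 → $84,041; Unit 4A 46,122.10 → $46,122; Unit 1A 124,152.54 → $124,153.

Unit 2B: $208,754 | Unit 4B: $185,500 | Unit PH1: $84,041 | Unit 4A: $46,122 | Unit 1A: $124,153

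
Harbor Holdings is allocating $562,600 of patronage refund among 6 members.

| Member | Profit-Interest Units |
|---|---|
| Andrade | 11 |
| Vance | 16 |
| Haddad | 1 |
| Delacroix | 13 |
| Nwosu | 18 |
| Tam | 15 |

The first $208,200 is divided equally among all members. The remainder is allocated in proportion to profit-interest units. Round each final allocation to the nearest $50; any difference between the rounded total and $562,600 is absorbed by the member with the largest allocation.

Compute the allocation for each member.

Andrade: $87,400 | Vance: $111,350 | Haddad: $39,500 | Delacroix: $96,950 | Nwosu: $120,850 | Tam: $106,550

$208,200 shared equally gives $34,700 per member.
Remainder $354,400 by profit-interest units (total 74): Andrade 52,681.08 → $52,700; Vance 76,627.03 → $76,650; Haddad 4,789.19 → $4,800; Delacroix 62,259.46 → $62,250; Nwosu 86,205.41 → $86,200; Tam 71,837.84 → $71,850.
Rounding difference −$50 on remainder applied to Nwosu.
Totals: Andrade $34,700 + $52,700 = $87,400; Vance $34,700 + $76,650 = $111,350; Haddad $34,700 + $4,800 = $39,500; Delacroix $34,700 + $62,250 = $96,950; Nwosu $34,700 + $86,150 = $120,850; Tam $34,700 + $71,850 = $106,550.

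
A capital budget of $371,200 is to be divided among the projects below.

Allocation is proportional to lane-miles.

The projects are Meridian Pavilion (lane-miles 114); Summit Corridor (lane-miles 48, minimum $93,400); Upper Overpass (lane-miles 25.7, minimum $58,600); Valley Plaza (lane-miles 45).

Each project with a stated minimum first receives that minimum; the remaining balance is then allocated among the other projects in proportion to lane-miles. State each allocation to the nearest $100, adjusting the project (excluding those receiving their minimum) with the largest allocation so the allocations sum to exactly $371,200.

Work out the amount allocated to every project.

Meridian Pavilion: $157,200 | Summit Corridor: $93,400 | Upper Overpass: $58,600 | Valley Plaza: $62,000

Minimums first: Summit Corridor $93,400; Upper Overpass $58,600. Residual $219,200.
Residual split over remaining lane-miles 159: Meridian Pavilion 157,162.26 → $157,200; Valley Plaza 62,037.74 → $62,000.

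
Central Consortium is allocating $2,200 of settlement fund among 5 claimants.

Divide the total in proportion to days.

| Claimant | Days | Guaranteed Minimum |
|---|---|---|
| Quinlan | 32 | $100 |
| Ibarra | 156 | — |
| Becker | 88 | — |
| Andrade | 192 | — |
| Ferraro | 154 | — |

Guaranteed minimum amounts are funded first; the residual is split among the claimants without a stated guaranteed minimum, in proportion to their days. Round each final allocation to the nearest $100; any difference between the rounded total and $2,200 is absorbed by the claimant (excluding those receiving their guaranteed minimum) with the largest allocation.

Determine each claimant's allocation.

Minimums first: Quinlan $100. Remaining pool $2,100.
Remaining pool split over remaining days 590: Ibarra 555.25 → $600; Becker 313.22 → $300; Andrade 683.39 → $700; Ferraro 548.14 → $500.

Quinlan: $100 | Ibarra: $600 | Becker: $300 | Andrade: $700 | Ferraro: $500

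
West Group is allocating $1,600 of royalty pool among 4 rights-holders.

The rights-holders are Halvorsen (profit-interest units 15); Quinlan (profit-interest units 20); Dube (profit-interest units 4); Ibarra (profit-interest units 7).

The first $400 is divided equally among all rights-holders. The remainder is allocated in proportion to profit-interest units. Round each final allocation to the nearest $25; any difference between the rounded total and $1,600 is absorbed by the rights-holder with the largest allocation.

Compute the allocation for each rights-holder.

$400 shared equally gives $100 per rights-holder.
Remainder $1,200 by profit-interest units (total 46): Halvorsen 391.30 → $400; Quinlan 521.74 → $525; Dube 104.35 → $100; Ibarra 182.61 → $175.
Totals: Halvorsen $100 + $400 = $500; Quinlan $100 + $525 = $625; Dube $100 + $100 = $200; Ibarra $100 + $175 = $275.

Halvorsen: $500 · Quinlan: $625 · Dube: $200 · Ibarra: $275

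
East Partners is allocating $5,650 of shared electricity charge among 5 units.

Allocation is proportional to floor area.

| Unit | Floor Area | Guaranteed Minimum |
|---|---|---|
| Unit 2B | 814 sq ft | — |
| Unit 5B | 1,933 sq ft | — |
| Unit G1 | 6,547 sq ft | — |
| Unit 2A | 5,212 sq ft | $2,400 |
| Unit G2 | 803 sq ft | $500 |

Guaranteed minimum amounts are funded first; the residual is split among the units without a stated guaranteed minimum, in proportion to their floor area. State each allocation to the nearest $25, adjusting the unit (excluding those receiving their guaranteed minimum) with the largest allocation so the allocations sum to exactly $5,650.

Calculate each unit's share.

Unit 2B: $250; Unit 5B: $575; Unit G1: $1,925; Unit 2A: $2,400; Unit G2: $500

Fund the minimums — Unit 2A $2,400; Unit G2 $500. Residual $2,750.
Residual split over remaining floor area 9,294: Unit 2B 240.85 → $250; Unit 5B 571.96 → $575; Unit G1 1,937.19 → $1,925.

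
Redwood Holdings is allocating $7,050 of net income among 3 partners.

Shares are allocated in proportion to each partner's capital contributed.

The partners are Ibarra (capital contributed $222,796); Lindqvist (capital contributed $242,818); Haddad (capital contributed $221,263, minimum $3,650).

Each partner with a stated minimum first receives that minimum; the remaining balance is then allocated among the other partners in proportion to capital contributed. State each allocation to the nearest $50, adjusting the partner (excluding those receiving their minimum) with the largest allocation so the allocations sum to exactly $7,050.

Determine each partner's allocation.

Ibarra: $1,650; Lindqvist: $1,750; Haddad: $3,650

Minimums first: Haddad $3,650. Residual $3,400.
Residual split over remaining capital contributed 465,614: Ibarra 1,626.90 → $1,650; Lindqvist 1,773.10 → $1,750.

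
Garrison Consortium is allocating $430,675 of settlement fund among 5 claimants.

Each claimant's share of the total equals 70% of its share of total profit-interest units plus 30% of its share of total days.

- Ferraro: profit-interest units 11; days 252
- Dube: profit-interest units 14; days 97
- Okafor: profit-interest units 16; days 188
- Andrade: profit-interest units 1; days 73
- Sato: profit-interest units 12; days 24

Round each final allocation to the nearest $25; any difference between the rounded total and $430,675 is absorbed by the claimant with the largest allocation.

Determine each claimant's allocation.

Ferraro: $112,775 | Dube: $97,925 | Okafor: $127,650 | Andrade: $20,450 | Sato: $71,875

Totals — profit-interest units 54, days 634.
Composite weights (70% profit-interest units + 30% days): Ferraro 0.2618; Dube 0.2274; Okafor 0.2964; Andrade 0.0475; Sato 0.1669.
Unrounded shares: Ferraro 112,766.00; Dube 97,927.11; Okafor 127,637.60; Andrade 20,459.45; Sato 71,884.84.
At nearest $25: Ferraro $112,775; Dube $97,925; Okafor $127,650; Andrade $20,450; Sato $71,875. Sum = $430,675.
Sum already equals the total — no adjustment.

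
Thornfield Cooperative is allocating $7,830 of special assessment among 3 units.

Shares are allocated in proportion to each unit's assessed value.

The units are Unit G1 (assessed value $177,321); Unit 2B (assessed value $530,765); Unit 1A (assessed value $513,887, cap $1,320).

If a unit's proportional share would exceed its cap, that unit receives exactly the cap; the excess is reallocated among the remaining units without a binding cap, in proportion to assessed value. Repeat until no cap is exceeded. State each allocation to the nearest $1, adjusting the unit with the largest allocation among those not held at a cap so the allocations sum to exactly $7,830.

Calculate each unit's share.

Assessed value total: 1,221,973.
Pro-rata shares before constraints: Unit G1 1,136.21; Unit 2B 3,400.97; Unit 1A 3,292.82.
Cap binds for Unit 1A ($1,320); balance $6,510 reallocated over remaining assessed value 708,086.
Remaining shares: Unit G1 1,630.25 → $1,630; Unit 2B 4,879.75 → $4,880.

Unit G1: $1,630; Unit 2B: $4,880; Unit 1A: $1,320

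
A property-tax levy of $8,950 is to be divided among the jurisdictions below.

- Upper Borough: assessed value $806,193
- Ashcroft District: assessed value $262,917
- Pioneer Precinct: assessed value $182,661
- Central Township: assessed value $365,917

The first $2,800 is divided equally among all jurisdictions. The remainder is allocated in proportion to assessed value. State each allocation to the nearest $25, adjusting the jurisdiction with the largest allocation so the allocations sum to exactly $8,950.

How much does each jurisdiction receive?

Upper Borough: $3,750; Ashcroft District: $1,700; Pioneer Precinct: $1,400; Central Township: $2,100

First tranche $2,800 split equally: $700 each.
Remainder $6,150 by assessed value (total 1,617,688): Upper Borough 3,064.92 → $3,075; Ashcroft District 999.54 → $1,000; Pioneer Precinct 694.43 → $700; Central Township 1,391.11 → $1,400.
Rounding difference −$25 on remainder applied to Upper Borough.
Totals: Upper Borough $700 + $3,050 = $3,750; Ashcroft District $700 + $1,000 = $1,700; Pioneer Precinct $700 + $700 = $1,400; Central Township $700 + $1,400 = $2,100.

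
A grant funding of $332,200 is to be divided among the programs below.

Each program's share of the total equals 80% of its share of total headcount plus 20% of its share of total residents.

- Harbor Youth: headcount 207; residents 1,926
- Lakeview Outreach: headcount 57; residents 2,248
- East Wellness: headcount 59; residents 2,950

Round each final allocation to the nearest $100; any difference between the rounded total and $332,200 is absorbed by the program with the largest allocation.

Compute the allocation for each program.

Totals — headcount 323, residents 7,124.
Combined weights (80% headcount + 20% residents): Harbor Youth 0.5668; Lakeview Outreach 0.2043; East Wellness 0.2289.
Pro-rata amounts: Harbor Youth 188,279.08; Lakeview Outreach 67,864.17; East Wellness 76,056.75.
After rounding ($100): Harbor Youth $188,300; Lakeview Outreach $67,900; East Wellness $76,100. Sum = $332,300.
Difference $332,200 − $332,300 = −$100 applied to largest allocation (Harbor Youth): Harbor Youth becomes $188,200.

Harbor Youth: $188,200 | Lakeview Outreach: $67,900 | East Wellness: $76,100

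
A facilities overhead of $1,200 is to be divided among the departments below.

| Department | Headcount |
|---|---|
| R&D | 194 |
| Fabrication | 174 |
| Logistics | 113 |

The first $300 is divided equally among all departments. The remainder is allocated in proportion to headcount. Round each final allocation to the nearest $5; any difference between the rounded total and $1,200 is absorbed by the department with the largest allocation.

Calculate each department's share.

R&D: $465 | Fabrication: $425 | Logistics: $310

$300 shared equally gives $100 per department.
Remainder $900 by headcount (total 481): R&D 362.99 → $365; Fabrication 325.57 → $325; Logistics 211.43 → $210.
Totals: R&D $100 + $365 = $465; Fabrication $100 + $325 = $425; Logistics $100 + $210 = $310.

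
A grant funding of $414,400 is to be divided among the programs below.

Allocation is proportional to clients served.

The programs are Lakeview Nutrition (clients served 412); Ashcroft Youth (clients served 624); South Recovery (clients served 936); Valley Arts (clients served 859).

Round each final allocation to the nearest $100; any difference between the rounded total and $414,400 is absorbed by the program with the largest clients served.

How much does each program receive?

Lakeview Nutrition: $60,300; Ashcroft Youth: $91,300; South Recovery: $137,100; Valley Arts: $125,700

Combined clients served = 412 + 624 + 936 + 859 = 2,831.
Raw shares: Lakeview Nutrition 60,308.30; Ashcroft Youth 91,340.73; South Recovery 137,011.09; Valley Arts 125,739.88.
After rounding ($100): Lakeview Nutrition $60,300; Ashcroft Youth $91,300; South Recovery $137,000; Valley Arts $125,700. Sum = $414,300.
Difference $414,400 − $414,300 = +$100 applied to largest clients served (South Recovery): South Recovery becomes $137,100.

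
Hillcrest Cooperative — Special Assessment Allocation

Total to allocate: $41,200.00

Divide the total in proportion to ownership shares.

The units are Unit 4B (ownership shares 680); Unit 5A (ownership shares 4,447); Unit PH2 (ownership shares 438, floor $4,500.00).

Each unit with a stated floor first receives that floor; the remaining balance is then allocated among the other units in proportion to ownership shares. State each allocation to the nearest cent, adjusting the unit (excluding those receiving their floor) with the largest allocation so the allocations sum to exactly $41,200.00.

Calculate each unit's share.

Unit 4B: $4,867.56 · Unit 5A: $31,832.44 · Unit PH2: $4,500.00

Guaranteed amounts: Unit PH2 $4,500.00. Remaining pool $36,700.00.
Remaining pool split over remaining ownership shares 5,127: Unit 4B 4,867.5639 → $4,867.56; Unit 5A 31,832.4361 → $31,832.44.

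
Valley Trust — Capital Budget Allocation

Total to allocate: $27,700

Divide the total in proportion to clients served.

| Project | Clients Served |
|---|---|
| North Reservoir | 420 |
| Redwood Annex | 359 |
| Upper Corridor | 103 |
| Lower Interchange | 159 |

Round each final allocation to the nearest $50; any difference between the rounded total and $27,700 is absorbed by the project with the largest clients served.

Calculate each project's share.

North Reservoir: $11,150 | Redwood Annex: $9,550 | Upper Corridor: $2,750 | Lower Interchange: $4,250

Combined clients served = 1,041.
Raw shares: North Reservoir 420/1,041 × $27,700 = 11,175.79; Redwood Annex 359/1,041 × $27,700 = 9,552.64; Upper Corridor 103/1,041 × $27,700 = 2,740.73; Lower Interchange 159/1,041 × $27,700 = 4,230.84.
Rounded to nearest $50: North Reservoir $11,200; Redwood Annex $9,550; Upper Corridor $2,750; Lower Interchange $4,250. Sum = $27,750.
Difference $27,700 − $27,750 = −$50 applied to largest clients served (North Reservoir): North Reservoir becomes $11,150.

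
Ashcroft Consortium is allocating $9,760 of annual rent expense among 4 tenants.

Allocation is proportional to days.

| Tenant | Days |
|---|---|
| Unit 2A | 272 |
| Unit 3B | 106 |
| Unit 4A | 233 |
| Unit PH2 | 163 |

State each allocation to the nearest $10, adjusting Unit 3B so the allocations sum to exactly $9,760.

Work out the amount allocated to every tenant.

Sum of days: 774.
Proportional shares: Unit 2A 272/774 × $9,760 = 3,429.87; Unit 3B 106/774 × $9,760 = 1,336.64; Unit 4A 233/774 × $9,760 = 2,938.09; Unit PH2 163/774 × $9,760 = 2,055.40.
After rounding ($10): Unit 2A $3,430; Unit 3B $1,340; Unit 4A $2,940; Unit PH2 $2,060. Sum = $9,770.
Difference $9,760 − $9,770 = −$10 applied to Unit 3B: Unit 3B becomes $1,330.

Unit 2A: $3,430 · Unit 3B: $1,330 · Unit 4A: $2,940 · Unit PH2: $2,060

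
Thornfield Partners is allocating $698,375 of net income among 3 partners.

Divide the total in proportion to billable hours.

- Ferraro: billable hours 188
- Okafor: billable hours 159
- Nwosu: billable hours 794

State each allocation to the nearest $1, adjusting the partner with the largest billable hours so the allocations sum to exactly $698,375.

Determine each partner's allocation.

Billable hours total: 188 + 159 + 794 = 1,141.
Raw shares: Ferraro 115,069.68; Okafor 97,319.57; Nwosu 485,985.76.
Rounded to nearest $1: Ferraro $115,070; Okafor $97,320; Nwosu $485,986. Sum = $698,376.
Difference $698,375 − $698,376 = −$1 applied to largest billable hours (Nwosu): Nwosu becomes $485,985.

Ferraro: $115,070 · Okafor: $97,320 · Nwosu: $485,985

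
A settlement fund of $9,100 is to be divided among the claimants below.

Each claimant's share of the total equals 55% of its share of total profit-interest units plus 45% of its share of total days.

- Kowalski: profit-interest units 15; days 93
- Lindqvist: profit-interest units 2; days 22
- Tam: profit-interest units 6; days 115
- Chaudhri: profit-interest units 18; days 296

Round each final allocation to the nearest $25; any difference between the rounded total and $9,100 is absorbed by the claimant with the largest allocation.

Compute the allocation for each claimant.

Kowalski: $2,550 | Lindqvist: $425 | Tam: $1,625 | Chaudhri: $4,500

Totals — profit-interest units 41, days 526.
Blended shares (55% profit-interest units + 45% days): Kowalski 0.2808; Lindqvist 0.0457; Tam 0.1789; Chaudhri 0.4947.
Pro-rata amounts: Kowalski 2,555.12; Lindqvist 415.42; Tam 1,627.73; Chaudhri 4,501.73.
After rounding ($25): Kowalski $2,550; Lindqvist $425; Tam $1,625; Chaudhri $4,500. Sum = $9,100.
No rounding difference to absorb.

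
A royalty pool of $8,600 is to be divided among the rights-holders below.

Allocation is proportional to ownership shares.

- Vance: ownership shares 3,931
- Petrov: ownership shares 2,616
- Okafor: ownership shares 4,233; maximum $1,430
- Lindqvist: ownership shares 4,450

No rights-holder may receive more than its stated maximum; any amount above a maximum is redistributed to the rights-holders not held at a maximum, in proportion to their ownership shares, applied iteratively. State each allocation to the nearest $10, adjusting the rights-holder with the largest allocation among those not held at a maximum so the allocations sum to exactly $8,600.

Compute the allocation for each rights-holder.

Vance: $2,560; Petrov: $1,710; Okafor: $1,430; Lindqvist: $2,900

Sum of ownership shares: 15,230.
Pro-rata shares before constraints: Vance 2,219.74; Petrov 1,477.19; Okafor 2,390.27; Lindqvist 2,512.80.
Cap binds for Okafor ($1,430); remaining pool $7,170 reallocated over remaining ownership shares 10,997.
Redistributed shares: Vance 2,563.00 → $2,560; Petrov 1,705.62 → $1,710; Lindqvist 2,901.38 → $2,900.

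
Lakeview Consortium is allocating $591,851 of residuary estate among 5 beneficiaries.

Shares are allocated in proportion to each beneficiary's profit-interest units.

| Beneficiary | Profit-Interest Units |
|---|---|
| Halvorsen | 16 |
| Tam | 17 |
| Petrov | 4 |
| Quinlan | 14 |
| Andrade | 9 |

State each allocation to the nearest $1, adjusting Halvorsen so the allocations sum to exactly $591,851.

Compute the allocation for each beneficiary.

Total profit-interest units = 60.
Unrounded shares: Halvorsen 16/60 × $591,851 = 157,826.93; Tam 17/60 × $591,851 = 167,691.12; Petrov 4/60 × $591,851 = 39,456.73; Quinlan 14/60 × $591,851 = 138,098.57; Andrade 9/60 × $591,851 = 88,777.65.
After rounding ($1): Halvorsen $157,827; Tam $167,691; Petrov $39,457; Quinlan $138,099; Andrade $88,778. Sum = $591,852.
Difference $591,851 − $591,852 = −$1 applied to Halvorsen: Halvorsen becomes $157,826.

Halvorsen: $157,826 · Tam: $167,691 · Petrov: $39,457 · Quinlan: $138,099 · Andrade: $88,778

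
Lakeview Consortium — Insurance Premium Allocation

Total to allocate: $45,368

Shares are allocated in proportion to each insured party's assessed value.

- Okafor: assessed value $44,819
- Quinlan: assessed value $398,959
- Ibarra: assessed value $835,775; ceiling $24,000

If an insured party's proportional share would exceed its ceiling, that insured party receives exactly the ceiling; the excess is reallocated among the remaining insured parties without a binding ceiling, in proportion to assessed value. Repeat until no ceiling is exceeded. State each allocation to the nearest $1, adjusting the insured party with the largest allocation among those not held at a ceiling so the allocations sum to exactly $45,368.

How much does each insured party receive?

Assessed value total: 1,279,553.
Unconstrained shares: Okafor 1,589.11; Quinlan 14,145.54; Ibarra 29,633.35.
Cap binds for Ibarra ($24,000); balance $21,368 reallocated over remaining assessed value 443,778.
Redistributed shares: Okafor 2,158.04 → $2,158; Quinlan 19,209.96 → $19,210.

Okafor: $2,158 · Quinlan: $19,210 · Ibarra: $24,000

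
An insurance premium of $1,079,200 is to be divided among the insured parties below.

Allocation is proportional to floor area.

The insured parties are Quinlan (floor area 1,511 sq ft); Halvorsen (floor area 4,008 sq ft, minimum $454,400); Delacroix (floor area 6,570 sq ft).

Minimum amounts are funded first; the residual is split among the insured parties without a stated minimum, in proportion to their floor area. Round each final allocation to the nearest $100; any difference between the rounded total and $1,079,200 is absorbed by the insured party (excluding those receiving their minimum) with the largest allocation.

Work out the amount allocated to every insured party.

Guaranteed amounts: Halvorsen $454,400. Remaining pool $624,800.
Remaining pool split over remaining floor area 8,081: Quinlan 116,826.23 → $116,800; Delacroix 507,973.77 → $508,000.

Quinlan: $116,800 · Halvorsen: $454,400 · Delacroix: $508,000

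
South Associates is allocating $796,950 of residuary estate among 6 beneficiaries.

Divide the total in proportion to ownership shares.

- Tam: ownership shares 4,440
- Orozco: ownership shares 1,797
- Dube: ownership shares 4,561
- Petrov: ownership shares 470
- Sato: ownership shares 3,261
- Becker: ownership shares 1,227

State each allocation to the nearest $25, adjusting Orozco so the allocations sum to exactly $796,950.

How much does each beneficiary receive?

Tam: $224,575 · Orozco: $90,875 · Dube: $230,700 · Petrov: $23,775 · Sato: $164,950 · Becker: $62,075

Sum of ownership shares: 15,756.
Proportional shares: Tam 4,440/15,756 × $796,950 = 224,578.45; Orozco 1,797/15,756 × $796,950 = 90,893.57; Dube 4,561/15,756 × $796,950 = 230,698.71; Petrov 470/15,756 × $796,950 = 23,772.94; Sato 3,261/15,756 × $796,950 = 164,943.76; Becker 1,227/15,756 × $796,950 = 62,062.56.
After rounding ($25): Tam $224,575; Orozco $90,900; Dube $230,700; Petrov $23,775; Sato $164,950; Becker $62,075. Sum = $796,975.
Difference $796,950 − $796,975 = −$25 applied to Orozco: Orozco becomes $90,875.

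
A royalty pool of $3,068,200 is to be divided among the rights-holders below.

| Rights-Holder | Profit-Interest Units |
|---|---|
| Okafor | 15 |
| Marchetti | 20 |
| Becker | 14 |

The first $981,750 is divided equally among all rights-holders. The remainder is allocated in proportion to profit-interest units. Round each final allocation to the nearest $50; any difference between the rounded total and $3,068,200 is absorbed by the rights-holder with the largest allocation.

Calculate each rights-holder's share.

First tranche $981,750 split equally: $327,250 each.
Remainder $2,086,450 by profit-interest units (total 49): Okafor 638,709.18 → $638,700; Marchetti 851,612.24 → $851,600; Becker 596,128.57 → $596,150.
Totals: Okafor $327,250 + $638,700 = $965,950; Marchetti $327,250 + $851,600 = $1,178,850; Becker $327,250 + $596,150 = $923,400.

Okafor: $965,950 · Marchetti: $1,178,850 · Becker: $923,400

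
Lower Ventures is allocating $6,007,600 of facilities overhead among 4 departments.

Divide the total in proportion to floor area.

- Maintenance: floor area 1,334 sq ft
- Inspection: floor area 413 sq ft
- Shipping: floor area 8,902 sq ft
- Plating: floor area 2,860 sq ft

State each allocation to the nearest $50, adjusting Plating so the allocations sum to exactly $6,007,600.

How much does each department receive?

Sum of floor area: 13,509.
Unrounded shares: Maintenance 1,334/13,509 × $6,007,600 = 593,244.39; Inspection 413/13,509 × $6,007,600 = 183,665.62; Shipping 8,902/13,509 × $6,007,600 = 3,958,816.73; Plating 2,860/13,509 × $6,007,600 = 1,271,873.27.
At nearest $50: Maintenance $593,250; Inspection $183,650; Shipping $3,958,800; Plating $1,271,850. Sum = $6,007,550.
Difference $6,007,600 − $6,007,550 = +$50 applied to Plating: Plating becomes $1,271,900.

Maintenance: $593,250; Inspection: $183,650; Shipping: $3,958,800; Plating: $1,271,900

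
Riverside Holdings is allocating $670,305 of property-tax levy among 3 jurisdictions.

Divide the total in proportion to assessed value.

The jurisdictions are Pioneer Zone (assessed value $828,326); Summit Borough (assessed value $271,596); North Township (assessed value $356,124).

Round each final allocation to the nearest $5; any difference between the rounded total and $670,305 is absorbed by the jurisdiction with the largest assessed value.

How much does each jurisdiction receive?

Total assessed value = 828,326 + 271,596 + 356,124 = 1,456,046.
Pro-rata amounts: Pioneer Zone 381,327.97; Summit Borough 125,031.87; North Township 163,945.16.
After rounding ($5): Pioneer Zone $381,330; Summit Borough $125,030; North Township $163,945. Sum = $670,305.
Sum already equals the total — no adjustment.

Pioneer Zone: $381,330 · Summit Borough: $125,030 · North Township: $163,945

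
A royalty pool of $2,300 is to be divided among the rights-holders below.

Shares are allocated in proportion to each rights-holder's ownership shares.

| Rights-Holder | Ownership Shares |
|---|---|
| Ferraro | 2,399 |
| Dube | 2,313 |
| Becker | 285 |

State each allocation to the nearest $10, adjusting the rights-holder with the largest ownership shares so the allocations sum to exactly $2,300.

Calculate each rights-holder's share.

Ferraro: $1,110; Dube: $1,060; Becker: $130

Total ownership shares = 4,997.
Pro-rata amounts: Ferraro 2,399/4,997 × $2,300 = 1,104.20; Dube 2,313/4,997 × $2,300 = 1,064.62; Becker 285/4,997 × $2,300 = 131.18.
After rounding ($10): Ferraro $1,100; Dube $1,060; Becker $130. Sum = $2,290.
Difference $2,300 − $2,290 = +$10 applied to largest ownership shares (Ferraro): Ferraro becomes $1,110.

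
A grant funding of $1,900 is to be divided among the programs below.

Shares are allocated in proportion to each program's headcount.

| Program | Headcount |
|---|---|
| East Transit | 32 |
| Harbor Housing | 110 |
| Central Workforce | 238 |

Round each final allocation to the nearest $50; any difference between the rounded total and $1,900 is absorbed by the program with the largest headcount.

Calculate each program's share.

Combined headcount = 32 + 110 + 238 = 380.
Pro-rata amounts: East Transit 160.00; Harbor Housing 550.00; Central Workforce 1,190.00.
After rounding ($50): East Transit $150; Harbor Housing $550; Central Workforce $1,200. Sum = $1,900.
Rounded total matches; no reconciliation needed.

East Transit: $150; Harbor Housing: $550; Central Workforce: $1,200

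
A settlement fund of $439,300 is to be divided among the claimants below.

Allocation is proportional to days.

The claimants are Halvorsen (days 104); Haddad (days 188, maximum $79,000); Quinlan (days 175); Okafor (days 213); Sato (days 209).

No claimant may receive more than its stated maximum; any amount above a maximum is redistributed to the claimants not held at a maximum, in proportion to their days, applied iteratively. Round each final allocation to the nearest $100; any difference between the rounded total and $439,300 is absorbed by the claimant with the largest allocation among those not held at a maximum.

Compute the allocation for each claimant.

Combined days = 889.
Pro-rata shares before constraints: Halvorsen 51,391.68; Haddad 92,900.34; Quinlan 86,476.38; Okafor 105,254.11; Sato 103,277.50.
Cap binds for Haddad ($79,000); balance $360,300 reallocated over remaining days 701.
Remaining shares: Halvorsen 53,453.92 → $53,500; Quinlan 89,946.50 → $89,900; Okafor 109,477.75 → $109,500; Sato 107,421.83 → $107,400.

Halvorsen: $53,500 · Haddad: $79,000 · Quinlan: $89,900 · Okafor: $109,500 · Sato: $107,400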